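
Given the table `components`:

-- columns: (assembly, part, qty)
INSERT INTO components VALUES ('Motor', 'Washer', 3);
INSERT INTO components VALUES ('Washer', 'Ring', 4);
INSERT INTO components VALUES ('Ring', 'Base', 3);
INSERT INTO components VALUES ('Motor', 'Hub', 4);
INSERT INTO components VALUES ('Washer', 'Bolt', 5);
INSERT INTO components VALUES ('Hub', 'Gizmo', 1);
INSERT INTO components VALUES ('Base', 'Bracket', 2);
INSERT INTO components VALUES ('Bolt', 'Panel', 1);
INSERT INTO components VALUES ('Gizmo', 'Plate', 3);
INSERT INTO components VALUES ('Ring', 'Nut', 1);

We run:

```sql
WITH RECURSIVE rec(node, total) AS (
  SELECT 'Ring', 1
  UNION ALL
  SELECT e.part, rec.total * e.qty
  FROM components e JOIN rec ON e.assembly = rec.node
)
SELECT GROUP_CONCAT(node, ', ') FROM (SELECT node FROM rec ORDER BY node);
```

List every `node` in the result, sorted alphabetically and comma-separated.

Base: (Ring, total=1).
Iteration 1: components of {Ring} -> Base = 1*3 = 3, Nut = 1*1 = 1.
Iteration 2: components of {Base,Nut} -> Bracket = 3*2 = 6.
Iteration 3: no further components; recursion stops.

Base, Bracket, Nut, Ring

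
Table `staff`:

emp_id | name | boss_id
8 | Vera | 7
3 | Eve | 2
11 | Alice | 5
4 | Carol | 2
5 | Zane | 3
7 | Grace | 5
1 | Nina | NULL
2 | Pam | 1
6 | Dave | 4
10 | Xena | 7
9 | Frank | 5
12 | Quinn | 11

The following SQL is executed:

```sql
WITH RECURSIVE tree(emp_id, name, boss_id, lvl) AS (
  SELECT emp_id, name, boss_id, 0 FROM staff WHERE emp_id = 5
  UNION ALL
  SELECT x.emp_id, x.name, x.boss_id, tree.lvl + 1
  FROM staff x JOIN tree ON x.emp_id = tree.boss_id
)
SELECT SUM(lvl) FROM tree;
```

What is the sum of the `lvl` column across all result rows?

Base: emp_id=5 (Zane), boss_id=3, lvl 0.
Iteration 1: join on emp_id=3 -> Eve (id 3, boss_id=2, lvl 1).
Iteration 2: join on emp_id=2 -> Pam (id 2, boss_id=1, lvl 2).
Iteration 3: join on emp_id=1 -> Nina (id 1, boss_id=NULL, lvl 3).
Iteration 4: boss_id is NULL; no match; recursion stops.
SUM(lvl) = 0 + 1 + 2 + 3 = 6.

6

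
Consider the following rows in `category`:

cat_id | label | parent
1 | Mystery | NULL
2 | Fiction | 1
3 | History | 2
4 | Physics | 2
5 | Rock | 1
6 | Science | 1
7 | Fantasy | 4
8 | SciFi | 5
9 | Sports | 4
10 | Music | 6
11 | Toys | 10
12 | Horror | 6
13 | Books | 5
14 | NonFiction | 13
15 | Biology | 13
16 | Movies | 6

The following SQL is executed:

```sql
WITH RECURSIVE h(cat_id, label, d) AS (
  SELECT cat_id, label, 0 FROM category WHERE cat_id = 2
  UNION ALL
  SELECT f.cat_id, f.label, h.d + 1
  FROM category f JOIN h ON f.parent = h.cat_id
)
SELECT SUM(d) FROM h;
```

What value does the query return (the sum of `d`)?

6

Base: cat_id=2 (Fiction) at d 0.
Iteration 1: rows with parent in {2} -> History (id 3, d 1), Physics (id 4, d 1).
Iteration 2: rows with parent in {3,4} -> Fantasy (id 7, d 2), Sports (id 9, d 2).
Iteration 3: no rows with parent in {7,9}; recursion stops.
SUM(d) = 0 + 1 + 1 + 2 + 2 = 6.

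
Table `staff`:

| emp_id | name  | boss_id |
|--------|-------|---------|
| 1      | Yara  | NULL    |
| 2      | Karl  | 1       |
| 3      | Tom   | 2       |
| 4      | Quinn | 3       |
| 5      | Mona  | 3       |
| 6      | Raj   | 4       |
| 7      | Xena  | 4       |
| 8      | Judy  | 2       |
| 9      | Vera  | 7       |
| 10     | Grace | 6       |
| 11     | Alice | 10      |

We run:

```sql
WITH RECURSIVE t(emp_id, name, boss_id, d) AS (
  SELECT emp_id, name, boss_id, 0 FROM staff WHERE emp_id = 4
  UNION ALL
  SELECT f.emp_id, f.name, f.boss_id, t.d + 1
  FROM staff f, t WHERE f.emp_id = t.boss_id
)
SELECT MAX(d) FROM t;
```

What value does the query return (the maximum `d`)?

Base: emp_id=4 (Quinn), boss_id=3, d 0.
Iteration 1: join on emp_id=3 -> Tom (id 3, boss_id=2, d 1).
Iteration 2: join on emp_id=2 -> Karl (id 2, boss_id=1, d 2).
Iteration 3: join on emp_id=1 -> Yara (id 1, boss_id=NULL, d 3).
Iteration 4: boss_id is NULL; no match; recursion stops.
d values: 0, 1, 2, 3; the maximum is 3.

3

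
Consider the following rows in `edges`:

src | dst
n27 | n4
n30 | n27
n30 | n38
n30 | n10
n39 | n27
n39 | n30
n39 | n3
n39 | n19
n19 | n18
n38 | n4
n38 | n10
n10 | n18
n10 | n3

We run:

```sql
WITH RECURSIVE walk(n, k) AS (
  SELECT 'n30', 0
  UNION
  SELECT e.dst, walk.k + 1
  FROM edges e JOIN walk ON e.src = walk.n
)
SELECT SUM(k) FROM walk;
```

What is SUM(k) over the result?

17

Base: (n30, k=0).
Iteration 1: edges from {n30} -> (n10, k=1), (n27, k=1), (n38, k=1).
Iteration 2: edges from {n10,n27,n38} -> (n10, k=2), (n18, k=2), (n3, k=2), (n4, k=2). [UNION drops 1 duplicate row(s)]
Iteration 3: edges from {n10,n18,n3,n4} -> (n18, k=3), (n3, k=3).
Iteration 4: no outgoing edges from {n18,n3}; recursion stops.
SUM(k) = 0 + 1 + 1 + 1 + 2 + 2 + 2 + 2 + 3 + 3 = 17.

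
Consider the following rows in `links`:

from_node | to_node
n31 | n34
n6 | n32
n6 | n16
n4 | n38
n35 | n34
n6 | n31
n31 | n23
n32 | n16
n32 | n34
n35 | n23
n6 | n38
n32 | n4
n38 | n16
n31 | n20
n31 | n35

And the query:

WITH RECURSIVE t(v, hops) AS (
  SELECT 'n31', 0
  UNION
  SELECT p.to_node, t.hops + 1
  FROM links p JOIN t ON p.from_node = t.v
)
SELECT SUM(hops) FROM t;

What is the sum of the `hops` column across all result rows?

8

Base: (n31, hops=0).
Iteration 1: edges from {n31} -> (n20, hops=1), (n23, hops=1), (n34, hops=1), (n35, hops=1).
Iteration 2: edges from {n20,n23,n34,n35} -> (n23, hops=2), (n34, hops=2).
Iteration 3: no outgoing edges from {n23,n34}; recursion stops.
SUM(hops) = 0 + 1 + 1 + 1 + 1 + 2 + 2 = 8.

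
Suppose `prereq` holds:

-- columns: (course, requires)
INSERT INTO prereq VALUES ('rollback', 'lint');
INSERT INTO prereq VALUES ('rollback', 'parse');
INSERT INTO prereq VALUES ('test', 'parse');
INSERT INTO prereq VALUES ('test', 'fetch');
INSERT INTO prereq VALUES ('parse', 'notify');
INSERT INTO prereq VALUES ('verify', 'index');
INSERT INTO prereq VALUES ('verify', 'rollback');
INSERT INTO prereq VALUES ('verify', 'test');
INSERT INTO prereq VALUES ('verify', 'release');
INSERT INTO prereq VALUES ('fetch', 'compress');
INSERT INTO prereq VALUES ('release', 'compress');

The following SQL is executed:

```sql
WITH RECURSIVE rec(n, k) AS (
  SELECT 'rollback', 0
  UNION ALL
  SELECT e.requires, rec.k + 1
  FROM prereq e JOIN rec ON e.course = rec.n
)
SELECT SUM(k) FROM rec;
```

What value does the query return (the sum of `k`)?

4

Base: (rollback, k=0).
Iteration 1: edges from {rollback} -> (lint, k=1), (parse, k=1).
Iteration 2: edges from {lint,parse} -> (notify, k=2).
Iteration 3: no outgoing edges from {notify}; recursion stops.
SUM(k) = 0 + 1 + 1 + 2 = 4.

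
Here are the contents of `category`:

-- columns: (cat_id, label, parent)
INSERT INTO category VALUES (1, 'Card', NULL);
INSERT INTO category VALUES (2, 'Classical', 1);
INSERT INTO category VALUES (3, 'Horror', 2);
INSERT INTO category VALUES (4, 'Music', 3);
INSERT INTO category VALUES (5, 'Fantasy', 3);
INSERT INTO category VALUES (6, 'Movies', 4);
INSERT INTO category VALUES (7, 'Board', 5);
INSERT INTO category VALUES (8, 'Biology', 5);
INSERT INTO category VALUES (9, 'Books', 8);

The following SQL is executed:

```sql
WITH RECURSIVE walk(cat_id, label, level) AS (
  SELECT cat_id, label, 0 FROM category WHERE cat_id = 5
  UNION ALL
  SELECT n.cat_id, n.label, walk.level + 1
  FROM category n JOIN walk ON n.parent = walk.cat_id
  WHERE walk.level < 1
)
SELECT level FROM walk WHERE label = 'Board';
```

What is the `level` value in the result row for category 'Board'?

Base: cat_id=5 (Fantasy) at level 0.
Iteration 1: rows with parent in {5} -> Board (id 7, level 1), Biology (id 8, level 1).
Iteration 2: level < 1 fails for all current rows; recursion stops.

1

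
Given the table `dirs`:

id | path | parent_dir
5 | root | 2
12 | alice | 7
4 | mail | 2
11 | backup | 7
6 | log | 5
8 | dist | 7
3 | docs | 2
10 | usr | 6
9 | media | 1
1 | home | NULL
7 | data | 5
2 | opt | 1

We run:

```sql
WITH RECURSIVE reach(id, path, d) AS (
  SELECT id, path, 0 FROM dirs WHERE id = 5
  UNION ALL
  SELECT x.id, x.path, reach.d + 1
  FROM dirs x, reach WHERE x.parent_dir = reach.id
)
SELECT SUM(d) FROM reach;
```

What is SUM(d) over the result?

Base: id=5 (root) at d 0.
Iteration 1: rows with parent_dir in {5} -> log (id 6, d 1), data (id 7, d 1).
Iteration 2: rows with parent_dir in {6,7} -> dist (id 8, d 2), usr (id 10, d 2), backup (id 11, d 2), alice (id 12, d 2).
Iteration 3: no rows with parent_dir in {8,10,11,12}; recursion stops.
SUM(d) = 0 + 1 + 1 + 2 + 2 + 2 + 2 = 10.

10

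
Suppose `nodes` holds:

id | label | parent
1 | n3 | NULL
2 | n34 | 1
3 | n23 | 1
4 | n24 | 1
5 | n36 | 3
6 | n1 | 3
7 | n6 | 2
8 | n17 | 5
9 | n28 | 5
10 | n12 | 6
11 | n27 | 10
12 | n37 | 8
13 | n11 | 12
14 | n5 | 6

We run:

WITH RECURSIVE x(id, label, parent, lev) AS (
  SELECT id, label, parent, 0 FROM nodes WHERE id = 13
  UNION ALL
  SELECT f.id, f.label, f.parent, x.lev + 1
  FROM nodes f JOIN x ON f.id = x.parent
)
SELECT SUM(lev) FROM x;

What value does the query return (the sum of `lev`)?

15

Base: id=13 (n11), parent=12, lev 0.
Iteration 1: join on id=12 -> n37 (id 12, parent=8, lev 1).
Iteration 2: join on id=8 -> n17 (id 8, parent=5, lev 2).
Iteration 3: join on id=5 -> n36 (id 5, parent=3, lev 3).
Iteration 4: join on id=3 -> n23 (id 3, parent=1, lev 4).
Iteration 5: join on id=1 -> n3 (id 1, parent=NULL, lev 5).
Iteration 6: parent is NULL; no match; recursion stops.
SUM(lev) = 0 + 1 + 2 + 3 + 4 + 5 = 15.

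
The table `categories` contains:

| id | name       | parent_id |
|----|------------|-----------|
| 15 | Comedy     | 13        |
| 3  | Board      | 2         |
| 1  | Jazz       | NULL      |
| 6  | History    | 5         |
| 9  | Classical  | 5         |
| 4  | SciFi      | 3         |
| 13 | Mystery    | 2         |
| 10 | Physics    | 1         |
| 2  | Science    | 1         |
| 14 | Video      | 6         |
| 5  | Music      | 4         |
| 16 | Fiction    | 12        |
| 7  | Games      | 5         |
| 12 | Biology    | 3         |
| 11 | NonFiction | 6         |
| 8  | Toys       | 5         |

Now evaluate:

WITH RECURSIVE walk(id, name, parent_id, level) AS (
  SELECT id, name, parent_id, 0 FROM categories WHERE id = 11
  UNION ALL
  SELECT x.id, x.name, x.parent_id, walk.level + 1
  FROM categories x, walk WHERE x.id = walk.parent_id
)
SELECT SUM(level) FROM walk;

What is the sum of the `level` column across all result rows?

Base: id=11 (NonFiction), parent_id=6, level 0.
Iteration 1: join on id=6 -> History (id 6, parent_id=5, level 1).
Iteration 2: join on id=5 -> Music (id 5, parent_id=4, level 2).
Iteration 3: join on id=4 -> SciFi (id 4, parent_id=3, level 3).
Iteration 4: join on id=3 -> Board (id 3, parent_id=2, level 4).
Iteration 5: join on id=2 -> Science (id 2, parent_id=1, level 5).
Iteration 6: join on id=1 -> Jazz (id 1, parent_id=NULL, level 6).
Iteration 7: parent_id is NULL; no match; recursion stops.
SUM(level) = 0 + 1 + 2 + 3 + 4 + 5 + 6 = 21.

21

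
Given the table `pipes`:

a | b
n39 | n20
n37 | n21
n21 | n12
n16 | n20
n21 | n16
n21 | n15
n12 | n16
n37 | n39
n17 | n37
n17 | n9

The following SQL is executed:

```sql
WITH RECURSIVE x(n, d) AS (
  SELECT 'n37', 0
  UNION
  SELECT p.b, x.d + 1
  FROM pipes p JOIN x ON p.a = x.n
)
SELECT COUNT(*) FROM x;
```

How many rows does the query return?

Base: (n37, d=0).
Iteration 1: edges from {n37} -> (n21, d=1), (n39, d=1).
Iteration 2: edges from {n21,n39} -> (n12, d=2), (n15, d=2), (n16, d=2), (n20, d=2).
Iteration 3: edges from {n12,n15,n16,n20} -> (n16, d=3), (n20, d=3).
Iteration 4: edges from {n16,n20} -> (n20, d=4).
Iteration 5: no outgoing edges from {n20}; recursion stops.
Total rows emitted: 10.

10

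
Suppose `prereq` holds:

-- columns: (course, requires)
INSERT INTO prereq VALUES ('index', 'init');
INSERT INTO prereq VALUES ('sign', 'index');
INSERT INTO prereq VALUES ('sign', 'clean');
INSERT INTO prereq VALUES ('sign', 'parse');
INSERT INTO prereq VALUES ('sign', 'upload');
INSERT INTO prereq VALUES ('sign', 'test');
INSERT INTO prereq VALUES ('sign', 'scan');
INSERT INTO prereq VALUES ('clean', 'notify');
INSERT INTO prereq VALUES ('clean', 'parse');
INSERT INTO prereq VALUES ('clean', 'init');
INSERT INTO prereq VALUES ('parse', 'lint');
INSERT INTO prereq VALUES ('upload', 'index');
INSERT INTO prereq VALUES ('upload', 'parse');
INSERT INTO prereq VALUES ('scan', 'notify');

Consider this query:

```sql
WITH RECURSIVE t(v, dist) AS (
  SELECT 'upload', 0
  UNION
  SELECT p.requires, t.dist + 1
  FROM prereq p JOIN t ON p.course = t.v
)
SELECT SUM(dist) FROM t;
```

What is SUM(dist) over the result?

Base: (upload, dist=0).
Iteration 1: edges from {upload} -> (index, dist=1), (parse, dist=1).
Iteration 2: edges from {index,parse} -> (init, dist=2), (lint, dist=2).
Iteration 3: no outgoing edges from {init,lint}; recursion stops.
SUM(dist) = 0 + 1 + 1 + 2 + 2 = 6.

6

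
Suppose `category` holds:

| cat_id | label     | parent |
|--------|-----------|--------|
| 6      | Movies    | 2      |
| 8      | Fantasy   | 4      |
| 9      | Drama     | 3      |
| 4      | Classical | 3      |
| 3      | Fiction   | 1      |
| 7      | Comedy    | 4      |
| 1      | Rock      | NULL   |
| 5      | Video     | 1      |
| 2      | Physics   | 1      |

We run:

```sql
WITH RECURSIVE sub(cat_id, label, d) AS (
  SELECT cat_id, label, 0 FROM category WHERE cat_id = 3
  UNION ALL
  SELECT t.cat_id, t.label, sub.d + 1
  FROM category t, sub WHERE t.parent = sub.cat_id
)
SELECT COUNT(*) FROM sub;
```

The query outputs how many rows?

Base: cat_id=3 (Fiction) at d 0.
Iteration 1: rows with parent in {3} -> Classical (id 4, d 1), Drama (id 9, d 1).
Iteration 2: rows with parent in {4,9} -> Comedy (id 7, d 2), Fantasy (id 8, d 2).
Iteration 3: no rows with parent in {7,8}; recursion stops.
Total rows emitted: 5.

5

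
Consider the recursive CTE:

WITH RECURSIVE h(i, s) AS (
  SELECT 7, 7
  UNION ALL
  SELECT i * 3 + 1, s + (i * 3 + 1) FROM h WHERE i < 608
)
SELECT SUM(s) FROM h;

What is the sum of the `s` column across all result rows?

Base: i=7, s=7.
Iteration 1: 7 < 608 holds -> i = 7 * 3 + 1 = 22, s = 7 + 22 = 29.
Iteration 2: 22 < 608 holds -> i = 22 * 3 + 1 = 67, s = 29 + 67 = 96.
Iteration 3: 67 < 608 holds -> i = 67 * 3 + 1 = 202, s = 96 + 202 = 298.
Iteration 4: 202 < 608 holds -> i = 202 * 3 + 1 = 607, s = 298 + 607 = 905.
Iteration 5: 607 < 608 holds -> i = 607 * 3 + 1 = 1822, s = 905 + 1822 = 2727.
Iteration 6: 1822 < 608 fails; recursion stops.
SUM(s) = 7 + 29 + 96 + 298 + 905 + 2727 = 4062.

4062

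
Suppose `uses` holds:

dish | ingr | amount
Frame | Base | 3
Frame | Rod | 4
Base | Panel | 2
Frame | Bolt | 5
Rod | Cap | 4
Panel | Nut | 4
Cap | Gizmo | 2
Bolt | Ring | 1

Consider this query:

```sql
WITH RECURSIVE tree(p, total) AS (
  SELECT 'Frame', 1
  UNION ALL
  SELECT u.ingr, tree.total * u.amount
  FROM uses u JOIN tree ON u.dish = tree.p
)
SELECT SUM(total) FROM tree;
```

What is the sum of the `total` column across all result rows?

Base: (Frame, total=1).
Iteration 1: components of {Frame} -> Base = 1*3 = 3, Bolt = 1*5 = 5, Rod = 1*4 = 4.
Iteration 2: components of {Base,Bolt,Rod} -> Cap = 4*4 = 16, Panel = 3*2 = 6, Ring = 5*1 = 5.
Iteration 3: components of {Cap,Panel,Ring} -> Gizmo = 16*2 = 32, Nut = 6*4 = 24.
Iteration 4: no further components; recursion stops.
SUM(total) = 1 + 3 + 4 + 5 + 6 + 16 + 5 + 24 + 32 = 96.

96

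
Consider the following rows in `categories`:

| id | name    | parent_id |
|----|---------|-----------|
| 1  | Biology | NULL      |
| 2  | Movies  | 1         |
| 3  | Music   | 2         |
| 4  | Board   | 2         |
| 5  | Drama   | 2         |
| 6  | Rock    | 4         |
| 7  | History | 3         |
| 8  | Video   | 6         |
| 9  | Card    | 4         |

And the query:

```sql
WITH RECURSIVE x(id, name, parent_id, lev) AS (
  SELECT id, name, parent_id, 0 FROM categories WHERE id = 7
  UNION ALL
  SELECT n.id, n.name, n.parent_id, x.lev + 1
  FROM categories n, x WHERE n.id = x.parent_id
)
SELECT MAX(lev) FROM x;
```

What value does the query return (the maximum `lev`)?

3

Base: id=7 (History), parent_id=3, lev 0.
Iteration 1: join on id=3 -> Music (id 3, parent_id=2, lev 1).
Iteration 2: join on id=2 -> Movies (id 2, parent_id=1, lev 2).
Iteration 3: join on id=1 -> Biology (id 1, parent_id=NULL, lev 3).
Iteration 4: parent_id is NULL; no match; recursion stops.
lev values: 0, 1, 2, 3; the maximum is 3.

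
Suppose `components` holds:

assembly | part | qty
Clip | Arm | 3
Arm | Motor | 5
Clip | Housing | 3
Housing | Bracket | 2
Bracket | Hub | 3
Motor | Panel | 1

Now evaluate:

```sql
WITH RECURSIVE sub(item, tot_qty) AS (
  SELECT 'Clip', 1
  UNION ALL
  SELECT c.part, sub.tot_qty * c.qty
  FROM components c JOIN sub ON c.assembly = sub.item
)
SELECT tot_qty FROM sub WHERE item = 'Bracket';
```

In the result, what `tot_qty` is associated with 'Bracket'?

Base: (Clip, tot_qty=1).
Iteration 1: components of {Clip} -> Arm = 1*3 = 3, Housing = 1*3 = 3.
Iteration 2: components of {Arm,Housing} -> Bracket = 3*2 = 6, Motor = 3*5 = 15.
Iteration 3: components of {Bracket,Motor} -> Hub = 6*3 = 18, Panel = 15*1 = 15.
Iteration 4: no further components; recursion stops.

6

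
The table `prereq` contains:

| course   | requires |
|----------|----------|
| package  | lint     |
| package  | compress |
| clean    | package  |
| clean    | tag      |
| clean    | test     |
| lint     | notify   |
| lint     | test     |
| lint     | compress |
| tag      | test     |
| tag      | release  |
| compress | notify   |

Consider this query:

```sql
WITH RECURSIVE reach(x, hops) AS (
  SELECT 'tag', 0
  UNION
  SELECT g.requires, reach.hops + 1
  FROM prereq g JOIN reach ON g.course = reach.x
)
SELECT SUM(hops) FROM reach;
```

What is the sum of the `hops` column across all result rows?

Base: (tag, hops=0).
Iteration 1: edges from {tag} -> (release, hops=1), (test, hops=1).
Iteration 2: no outgoing edges from {release,test}; recursion stops.
SUM(hops) = 0 + 1 + 1 = 2.

2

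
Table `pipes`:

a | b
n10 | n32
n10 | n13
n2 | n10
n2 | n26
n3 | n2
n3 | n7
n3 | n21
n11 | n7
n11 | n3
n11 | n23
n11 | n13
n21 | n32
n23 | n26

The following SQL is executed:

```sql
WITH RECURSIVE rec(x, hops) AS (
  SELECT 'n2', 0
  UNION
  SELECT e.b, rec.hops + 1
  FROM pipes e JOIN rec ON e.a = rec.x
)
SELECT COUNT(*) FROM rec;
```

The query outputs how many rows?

Base: (n2, hops=0).
Iteration 1: edges from {n2} -> (n10, hops=1), (n26, hops=1).
Iteration 2: edges from {n10,n26} -> (n13, hops=2), (n32, hops=2).
Iteration 3: no outgoing edges from {n13,n32}; recursion stops.
Total rows emitted: 5.

5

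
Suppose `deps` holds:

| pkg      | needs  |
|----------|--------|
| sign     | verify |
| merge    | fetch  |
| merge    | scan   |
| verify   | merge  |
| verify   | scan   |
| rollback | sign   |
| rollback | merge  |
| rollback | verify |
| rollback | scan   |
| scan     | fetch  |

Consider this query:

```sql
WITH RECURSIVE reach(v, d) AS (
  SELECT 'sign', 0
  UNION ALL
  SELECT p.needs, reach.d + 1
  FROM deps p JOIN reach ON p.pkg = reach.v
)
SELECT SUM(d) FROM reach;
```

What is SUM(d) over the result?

Base: (sign, d=0).
Iteration 1: edges from {sign} -> (verify, d=1).
Iteration 2: edges from {verify} -> (merge, d=2), (scan, d=2).
Iteration 3: edges from {merge,scan} -> (fetch, d=3) x2, (scan, d=3). [UNION ALL keeps all 3 new rows, including repeats]
Iteration 4: edges from {fetch,scan} -> (fetch, d=4).
Iteration 5: no outgoing edges from {fetch}; recursion stops.
SUM(d) = 0 + 1 + 2 + 2 + 3 + 3 + 3 + 4 = 18.

18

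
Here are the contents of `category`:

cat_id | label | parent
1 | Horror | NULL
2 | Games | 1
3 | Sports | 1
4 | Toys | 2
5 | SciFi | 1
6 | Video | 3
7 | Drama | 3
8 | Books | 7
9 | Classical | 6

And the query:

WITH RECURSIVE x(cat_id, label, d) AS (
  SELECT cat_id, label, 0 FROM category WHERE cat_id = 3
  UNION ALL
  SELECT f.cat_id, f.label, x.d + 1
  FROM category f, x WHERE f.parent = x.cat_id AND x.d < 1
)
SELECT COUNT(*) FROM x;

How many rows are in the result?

Base: cat_id=3 (Sports) at d 0.
Iteration 1: rows with parent in {3} -> Video (id 6, d 1), Drama (id 7, d 1).
Iteration 2: d < 1 fails for all current rows; recursion stops.
Total rows emitted: 3.

3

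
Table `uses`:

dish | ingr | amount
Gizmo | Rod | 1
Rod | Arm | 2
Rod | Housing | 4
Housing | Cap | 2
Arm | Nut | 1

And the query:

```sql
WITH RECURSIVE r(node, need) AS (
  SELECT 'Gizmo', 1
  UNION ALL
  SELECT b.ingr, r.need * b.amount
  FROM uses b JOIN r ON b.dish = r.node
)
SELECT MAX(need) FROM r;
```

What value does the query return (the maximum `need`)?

Base: (Gizmo, need=1).
Iteration 1: components of {Gizmo} -> Rod = 1*1 = 1.
Iteration 2: components of {Rod} -> Arm = 1*2 = 2, Housing = 1*4 = 4.
Iteration 3: components of {Arm,Housing} -> Cap = 4*2 = 8, Nut = 2*1 = 2.
Iteration 4: no further components; recursion stops.
need values: 1, 1, 2, 4, 2, 8; the maximum is 8.

8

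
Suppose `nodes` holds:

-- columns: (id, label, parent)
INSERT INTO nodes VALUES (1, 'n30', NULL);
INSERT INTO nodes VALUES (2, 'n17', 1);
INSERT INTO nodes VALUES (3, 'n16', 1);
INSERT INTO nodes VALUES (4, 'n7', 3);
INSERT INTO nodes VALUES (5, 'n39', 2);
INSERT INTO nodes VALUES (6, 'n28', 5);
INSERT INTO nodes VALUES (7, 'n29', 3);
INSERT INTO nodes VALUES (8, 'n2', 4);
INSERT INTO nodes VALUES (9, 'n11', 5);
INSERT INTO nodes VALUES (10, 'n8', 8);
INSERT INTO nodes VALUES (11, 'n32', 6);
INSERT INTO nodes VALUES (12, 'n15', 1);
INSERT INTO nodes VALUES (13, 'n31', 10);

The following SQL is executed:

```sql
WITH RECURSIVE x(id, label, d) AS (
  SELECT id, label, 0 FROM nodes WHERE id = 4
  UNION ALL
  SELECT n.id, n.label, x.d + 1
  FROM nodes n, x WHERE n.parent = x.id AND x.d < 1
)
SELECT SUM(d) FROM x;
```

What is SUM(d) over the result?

1

Base: id=4 (n7) at d 0.
Iteration 1: rows with parent in {4} -> n2 (id 8, d 1).
Iteration 2: d < 1 fails for all current rows; recursion stops.
SUM(d) = 0 + 1 = 1.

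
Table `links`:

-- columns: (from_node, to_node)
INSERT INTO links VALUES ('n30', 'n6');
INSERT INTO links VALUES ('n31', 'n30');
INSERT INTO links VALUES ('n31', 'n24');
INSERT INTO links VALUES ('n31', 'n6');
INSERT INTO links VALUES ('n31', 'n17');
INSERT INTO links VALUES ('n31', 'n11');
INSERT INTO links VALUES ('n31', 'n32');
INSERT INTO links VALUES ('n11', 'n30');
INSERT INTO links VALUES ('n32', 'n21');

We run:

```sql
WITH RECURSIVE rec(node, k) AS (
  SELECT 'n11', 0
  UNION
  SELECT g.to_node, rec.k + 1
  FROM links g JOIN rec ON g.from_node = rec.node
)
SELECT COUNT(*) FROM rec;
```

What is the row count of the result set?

3

Base: (n11, k=0).
Iteration 1: edges from {n11} -> (n30, k=1).
Iteration 2: edges from {n30} -> (n6, k=2).
Iteration 3: no outgoing edges from {n6}; recursion stops.
Total rows emitted: 3.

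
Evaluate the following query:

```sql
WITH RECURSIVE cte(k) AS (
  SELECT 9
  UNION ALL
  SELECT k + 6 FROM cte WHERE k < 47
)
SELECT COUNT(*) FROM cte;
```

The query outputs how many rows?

Base: k=9.
Iteration 1: 9 < 47 holds -> k = 9 + 6 = 15.
Iteration 2: 15 < 47 holds -> k = 15 + 6 = 21.
Iteration 3: 21 < 47 holds -> k = 21 + 6 = 27.
Iteration 4: 27 < 47 holds -> k = 27 + 6 = 33.
Iteration 5: 33 < 47 holds -> k = 33 + 6 = 39.
Iteration 6: 39 < 47 holds -> k = 39 + 6 = 45.
Iteration 7: 45 < 47 holds -> k = 45 + 6 = 51.
Iteration 8: 51 < 47 fails; recursion stops.
Total rows emitted: 8.

8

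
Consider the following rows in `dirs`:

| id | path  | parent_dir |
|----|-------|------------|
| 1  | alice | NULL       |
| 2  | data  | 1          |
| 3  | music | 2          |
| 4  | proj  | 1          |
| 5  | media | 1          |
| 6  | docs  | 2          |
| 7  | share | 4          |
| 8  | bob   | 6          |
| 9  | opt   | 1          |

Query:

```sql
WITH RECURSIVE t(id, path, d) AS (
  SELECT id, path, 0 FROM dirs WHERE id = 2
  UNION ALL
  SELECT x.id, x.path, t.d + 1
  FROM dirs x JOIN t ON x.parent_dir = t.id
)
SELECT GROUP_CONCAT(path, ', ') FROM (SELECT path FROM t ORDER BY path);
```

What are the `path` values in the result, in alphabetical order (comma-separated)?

Base: id=2 (data) at d 0.
Iteration 1: rows with parent_dir in {2} -> music (id 3, d 1), docs (id 6, d 1).
Iteration 2: rows with parent_dir in {3,6} -> bob (id 8, d 2).
Iteration 3: no rows with parent_dir in {8}; recursion stops.

bob, data, docs, music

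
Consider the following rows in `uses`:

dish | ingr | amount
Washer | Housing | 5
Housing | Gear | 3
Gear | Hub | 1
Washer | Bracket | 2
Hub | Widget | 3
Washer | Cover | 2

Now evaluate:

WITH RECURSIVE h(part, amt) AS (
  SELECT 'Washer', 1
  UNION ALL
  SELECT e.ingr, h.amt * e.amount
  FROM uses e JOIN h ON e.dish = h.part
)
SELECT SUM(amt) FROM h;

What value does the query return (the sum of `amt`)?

Base: (Washer, amt=1).
Iteration 1: components of {Washer} -> Bracket = 1*2 = 2, Cover = 1*2 = 2, Housing = 1*5 = 5.
Iteration 2: components of {Bracket,Cover,Housing} -> Gear = 5*3 = 15.
Iteration 3: components of {Gear} -> Hub = 15*1 = 15.
Iteration 4: components of {Hub} -> Widget = 15*3 = 45.
Iteration 5: no further components; recursion stops.
SUM(amt) = 1 + 5 + 2 + 2 + 15 + 15 + 45 = 85.

85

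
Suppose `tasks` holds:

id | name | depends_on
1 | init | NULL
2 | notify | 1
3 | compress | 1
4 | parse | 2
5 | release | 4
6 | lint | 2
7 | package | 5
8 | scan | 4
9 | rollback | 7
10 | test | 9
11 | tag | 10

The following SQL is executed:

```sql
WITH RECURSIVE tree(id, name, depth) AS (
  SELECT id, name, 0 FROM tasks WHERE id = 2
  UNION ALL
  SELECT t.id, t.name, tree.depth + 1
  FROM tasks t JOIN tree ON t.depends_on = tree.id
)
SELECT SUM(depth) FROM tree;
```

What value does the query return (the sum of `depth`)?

24

Base: id=2 (notify) at depth 0.
Iteration 1: rows with depends_on in {2} -> parse (id 4, depth 1), lint (id 6, depth 1).
Iteration 2: rows with depends_on in {4,6} -> release (id 5, depth 2), scan (id 8, depth 2).
Iteration 3: rows with depends_on in {5,8} -> package (id 7, depth 3).
Iteration 4: rows with depends_on in {7} -> rollback (id 9, depth 4).
Iteration 5: rows with depends_on in {9} -> test (id 10, depth 5).
Iteration 6: rows with depends_on in {10} -> tag (id 11, depth 6).
Iteration 7: no rows with depends_on in {11}; recursion stops.
SUM(depth) = 0 + 1 + 1 + 2 + 2 + 3 + 4 + 5 + 6 = 24.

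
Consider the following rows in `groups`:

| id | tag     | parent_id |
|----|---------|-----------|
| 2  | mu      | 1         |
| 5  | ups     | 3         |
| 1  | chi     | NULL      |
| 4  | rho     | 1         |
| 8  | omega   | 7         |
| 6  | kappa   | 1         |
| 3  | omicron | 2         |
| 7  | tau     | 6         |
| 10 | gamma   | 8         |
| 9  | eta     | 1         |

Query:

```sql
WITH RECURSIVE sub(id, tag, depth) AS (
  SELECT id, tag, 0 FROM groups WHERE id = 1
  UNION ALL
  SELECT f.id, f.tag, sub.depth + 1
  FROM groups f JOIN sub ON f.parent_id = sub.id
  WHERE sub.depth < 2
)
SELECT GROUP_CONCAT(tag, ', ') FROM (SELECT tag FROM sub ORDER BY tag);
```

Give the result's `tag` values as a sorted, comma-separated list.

Base: id=1 (chi) at depth 0.
Iteration 1: rows with parent_id in {1} -> mu (id 2, depth 1), rho (id 4, depth 1), kappa (id 6, depth 1), eta (id 9, depth 1).
Iteration 2: rows with parent_id in {2,4,6,9} -> omicron (id 3, depth 2), tau (id 7, depth 2).
Iteration 3: depth < 2 fails for all current rows; recursion stops.

chi, eta, kappa, mu, omicron, rho, tau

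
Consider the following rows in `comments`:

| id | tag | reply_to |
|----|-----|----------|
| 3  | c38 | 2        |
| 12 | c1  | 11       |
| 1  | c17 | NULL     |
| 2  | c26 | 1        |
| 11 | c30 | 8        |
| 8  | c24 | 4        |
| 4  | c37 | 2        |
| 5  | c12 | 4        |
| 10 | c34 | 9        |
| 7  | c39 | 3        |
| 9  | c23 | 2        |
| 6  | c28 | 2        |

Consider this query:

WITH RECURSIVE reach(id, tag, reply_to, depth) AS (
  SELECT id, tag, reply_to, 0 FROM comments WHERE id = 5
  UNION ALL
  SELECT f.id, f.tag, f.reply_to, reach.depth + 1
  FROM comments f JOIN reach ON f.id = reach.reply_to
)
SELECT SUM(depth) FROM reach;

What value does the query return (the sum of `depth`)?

6

Base: id=5 (c12), reply_to=4, depth 0.
Iteration 1: join on id=4 -> c37 (id 4, reply_to=2, depth 1).
Iteration 2: join on id=2 -> c26 (id 2, reply_to=1, depth 2).
Iteration 3: join on id=1 -> c17 (id 1, reply_to=NULL, depth 3).
Iteration 4: reply_to is NULL; no match; recursion stops.
SUM(depth) = 0 + 1 + 2 + 3 = 6.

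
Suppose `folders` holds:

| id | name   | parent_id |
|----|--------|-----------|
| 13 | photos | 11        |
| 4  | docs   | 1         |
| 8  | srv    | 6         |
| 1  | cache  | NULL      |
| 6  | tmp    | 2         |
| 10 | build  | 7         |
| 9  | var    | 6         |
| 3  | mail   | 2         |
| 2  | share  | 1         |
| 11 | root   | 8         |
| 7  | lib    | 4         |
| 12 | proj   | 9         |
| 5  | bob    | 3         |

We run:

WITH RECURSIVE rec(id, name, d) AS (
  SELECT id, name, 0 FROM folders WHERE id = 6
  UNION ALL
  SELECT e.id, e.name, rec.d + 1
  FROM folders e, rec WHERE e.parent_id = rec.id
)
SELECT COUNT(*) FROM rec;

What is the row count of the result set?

Base: id=6 (tmp) at d 0.
Iteration 1: rows with parent_id in {6} -> srv (id 8, d 1), var (id 9, d 1).
Iteration 2: rows with parent_id in {8,9} -> root (id 11, d 2), proj (id 12, d 2).
Iteration 3: rows with parent_id in {11,12} -> photos (id 13, d 3).
Iteration 4: no rows with parent_id in {13}; recursion stops.
Total rows emitted: 6.

6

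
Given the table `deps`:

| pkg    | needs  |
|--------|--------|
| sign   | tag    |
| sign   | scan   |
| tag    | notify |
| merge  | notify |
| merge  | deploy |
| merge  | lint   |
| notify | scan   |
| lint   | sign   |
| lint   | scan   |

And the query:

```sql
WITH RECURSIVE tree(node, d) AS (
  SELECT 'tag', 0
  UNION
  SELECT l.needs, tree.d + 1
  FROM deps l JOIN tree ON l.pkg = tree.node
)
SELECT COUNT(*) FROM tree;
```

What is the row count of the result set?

Base: (tag, d=0).
Iteration 1: edges from {tag} -> (notify, d=1).
Iteration 2: edges from {notify} -> (scan, d=2).
Iteration 3: no outgoing edges from {scan}; recursion stops.
Total rows emitted: 3.

3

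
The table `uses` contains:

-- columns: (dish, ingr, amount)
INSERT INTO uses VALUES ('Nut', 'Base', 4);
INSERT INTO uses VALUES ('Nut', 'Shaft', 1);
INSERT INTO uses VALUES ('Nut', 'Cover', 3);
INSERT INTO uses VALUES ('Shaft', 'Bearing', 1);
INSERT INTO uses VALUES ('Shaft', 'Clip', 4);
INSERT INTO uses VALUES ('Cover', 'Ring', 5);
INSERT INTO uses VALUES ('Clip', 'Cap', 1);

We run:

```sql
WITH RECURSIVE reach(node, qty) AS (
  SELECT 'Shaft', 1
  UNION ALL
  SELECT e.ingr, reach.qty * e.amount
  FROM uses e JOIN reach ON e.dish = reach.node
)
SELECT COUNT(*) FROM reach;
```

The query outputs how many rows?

4

Base: (Shaft, qty=1).
Iteration 1: components of {Shaft} -> Bearing = 1*1 = 1, Clip = 1*4 = 4.
Iteration 2: components of {Bearing,Clip} -> Cap = 4*1 = 4.
Iteration 3: no further components; recursion stops.
Total rows emitted: 4.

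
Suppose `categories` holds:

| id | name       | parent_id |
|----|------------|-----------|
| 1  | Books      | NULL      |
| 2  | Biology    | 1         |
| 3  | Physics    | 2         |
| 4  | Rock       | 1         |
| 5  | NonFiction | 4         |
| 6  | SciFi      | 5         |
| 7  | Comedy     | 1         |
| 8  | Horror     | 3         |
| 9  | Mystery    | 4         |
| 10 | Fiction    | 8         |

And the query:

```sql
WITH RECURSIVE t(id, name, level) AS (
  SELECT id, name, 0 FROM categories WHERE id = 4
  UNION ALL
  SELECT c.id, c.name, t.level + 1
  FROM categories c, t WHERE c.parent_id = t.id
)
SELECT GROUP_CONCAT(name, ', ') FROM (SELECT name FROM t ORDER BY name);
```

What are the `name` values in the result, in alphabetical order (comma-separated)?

Mystery, NonFiction, Rock, SciFi

Base: id=4 (Rock) at level 0.
Iteration 1: rows with parent_id in {4} -> NonFiction (id 5, level 1), Mystery (id 9, level 1).
Iteration 2: rows with parent_id in {5,9} -> SciFi (id 6, level 2).
Iteration 3: no rows with parent_id in {6}; recursion stops.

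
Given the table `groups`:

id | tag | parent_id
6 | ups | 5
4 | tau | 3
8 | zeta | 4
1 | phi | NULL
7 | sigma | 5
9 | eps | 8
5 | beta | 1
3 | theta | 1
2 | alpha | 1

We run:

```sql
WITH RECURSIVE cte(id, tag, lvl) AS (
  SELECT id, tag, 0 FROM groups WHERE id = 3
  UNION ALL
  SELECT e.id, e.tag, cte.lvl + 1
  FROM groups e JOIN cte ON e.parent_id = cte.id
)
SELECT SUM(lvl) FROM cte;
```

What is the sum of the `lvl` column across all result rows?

Base: id=3 (theta) at lvl 0.
Iteration 1: rows with parent_id in {3} -> tau (id 4, lvl 1).
Iteration 2: rows with parent_id in {4} -> zeta (id 8, lvl 2).
Iteration 3: rows with parent_id in {8} -> eps (id 9, lvl 3).
Iteration 4: no rows with parent_id in {9}; recursion stops.
SUM(lvl) = 0 + 1 + 2 + 3 = 6.

6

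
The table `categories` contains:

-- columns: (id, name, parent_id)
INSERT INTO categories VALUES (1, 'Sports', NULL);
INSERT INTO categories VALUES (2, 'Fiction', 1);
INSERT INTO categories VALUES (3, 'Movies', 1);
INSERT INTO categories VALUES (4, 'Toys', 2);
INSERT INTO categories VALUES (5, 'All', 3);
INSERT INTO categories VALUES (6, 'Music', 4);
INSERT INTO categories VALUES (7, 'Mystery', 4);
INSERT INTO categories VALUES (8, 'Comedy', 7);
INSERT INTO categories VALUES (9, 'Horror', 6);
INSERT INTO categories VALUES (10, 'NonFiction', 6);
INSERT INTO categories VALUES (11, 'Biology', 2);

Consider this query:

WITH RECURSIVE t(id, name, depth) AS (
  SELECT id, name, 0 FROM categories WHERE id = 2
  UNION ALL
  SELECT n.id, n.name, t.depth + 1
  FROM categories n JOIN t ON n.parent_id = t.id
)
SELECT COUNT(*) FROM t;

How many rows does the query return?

8

Base: id=2 (Fiction) at depth 0.
Iteration 1: rows with parent_id in {2} -> Toys (id 4, depth 1), Biology (id 11, depth 1).
Iteration 2: rows with parent_id in {4,11} -> Music (id 6, depth 2), Mystery (id 7, depth 2).
Iteration 3: rows with parent_id in {6,7} -> Comedy (id 8, depth 3), Horror (id 9, depth 3), NonFiction (id 10, depth 3).
Iteration 4: no rows with parent_id in {8,9,10}; recursion stops.
Total rows emitted: 8.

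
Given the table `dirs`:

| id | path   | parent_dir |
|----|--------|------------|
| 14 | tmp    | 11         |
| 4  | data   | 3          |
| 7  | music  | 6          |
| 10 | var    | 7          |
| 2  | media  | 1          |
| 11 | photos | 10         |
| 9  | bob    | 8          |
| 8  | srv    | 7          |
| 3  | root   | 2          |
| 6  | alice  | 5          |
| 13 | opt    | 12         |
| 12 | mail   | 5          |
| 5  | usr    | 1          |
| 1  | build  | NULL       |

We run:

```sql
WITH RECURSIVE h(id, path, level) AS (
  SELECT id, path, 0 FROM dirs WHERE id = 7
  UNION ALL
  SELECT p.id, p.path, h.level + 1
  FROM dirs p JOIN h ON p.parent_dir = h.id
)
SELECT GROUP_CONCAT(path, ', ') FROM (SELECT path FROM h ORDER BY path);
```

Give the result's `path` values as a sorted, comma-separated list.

Base: id=7 (music) at level 0.
Iteration 1: rows with parent_dir in {7} -> srv (id 8, level 1), var (id 10, level 1).
Iteration 2: rows with parent_dir in {8,10} -> bob (id 9, level 2), photos (id 11, level 2).
Iteration 3: rows with parent_dir in {9,11} -> tmp (id 14, level 3).
Iteration 4: no rows with parent_dir in {14}; recursion stops.

bob, music, photos, srv, tmp, var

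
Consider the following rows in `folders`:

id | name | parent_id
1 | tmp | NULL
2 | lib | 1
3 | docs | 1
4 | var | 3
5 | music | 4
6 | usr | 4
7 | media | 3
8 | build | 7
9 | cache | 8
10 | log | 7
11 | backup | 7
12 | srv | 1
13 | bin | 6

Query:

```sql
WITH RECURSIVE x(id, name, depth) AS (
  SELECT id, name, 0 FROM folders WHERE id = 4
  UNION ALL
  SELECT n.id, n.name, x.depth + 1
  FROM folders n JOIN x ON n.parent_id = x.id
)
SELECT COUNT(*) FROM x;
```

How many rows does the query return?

Base: id=4 (var) at depth 0.
Iteration 1: rows with parent_id in {4} -> music (id 5, depth 1), usr (id 6, depth 1).
Iteration 2: rows with parent_id in {5,6} -> bin (id 13, depth 2).
Iteration 3: no rows with parent_id in {13}; recursion stops.
Total rows emitted: 4.

4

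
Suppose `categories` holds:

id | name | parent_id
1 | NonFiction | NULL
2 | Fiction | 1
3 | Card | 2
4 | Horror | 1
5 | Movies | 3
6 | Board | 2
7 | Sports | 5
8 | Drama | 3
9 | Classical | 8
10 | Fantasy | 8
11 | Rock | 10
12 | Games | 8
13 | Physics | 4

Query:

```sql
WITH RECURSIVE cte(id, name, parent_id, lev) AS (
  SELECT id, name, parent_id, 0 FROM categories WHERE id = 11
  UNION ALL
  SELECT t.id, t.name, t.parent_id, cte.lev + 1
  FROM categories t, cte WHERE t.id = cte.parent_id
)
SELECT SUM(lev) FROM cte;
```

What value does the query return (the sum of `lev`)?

15

Base: id=11 (Rock), parent_id=10, lev 0.
Iteration 1: join on id=10 -> Fantasy (id 10, parent_id=8, lev 1).
Iteration 2: join on id=8 -> Drama (id 8, parent_id=3, lev 2).
Iteration 3: join on id=3 -> Card (id 3, parent_id=2, lev 3).
Iteration 4: join on id=2 -> Fiction (id 2, parent_id=1, lev 4).
Iteration 5: join on id=1 -> NonFiction (id 1, parent_id=NULL, lev 5).
Iteration 6: parent_id is NULL; no match; recursion stops.
SUM(lev) = 0 + 1 + 2 + 3 + 4 + 5 = 15.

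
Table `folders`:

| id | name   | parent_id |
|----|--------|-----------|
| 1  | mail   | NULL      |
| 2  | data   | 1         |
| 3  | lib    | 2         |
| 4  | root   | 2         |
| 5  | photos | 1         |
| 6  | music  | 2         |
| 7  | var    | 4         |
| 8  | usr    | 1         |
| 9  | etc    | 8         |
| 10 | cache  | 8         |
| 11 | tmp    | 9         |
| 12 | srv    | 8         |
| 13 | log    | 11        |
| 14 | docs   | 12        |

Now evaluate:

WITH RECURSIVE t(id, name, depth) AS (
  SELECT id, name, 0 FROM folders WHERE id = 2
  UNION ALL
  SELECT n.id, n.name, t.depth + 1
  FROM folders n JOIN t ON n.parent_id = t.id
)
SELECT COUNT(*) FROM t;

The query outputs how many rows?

5

Base: id=2 (data) at depth 0.
Iteration 1: rows with parent_id in {2} -> lib (id 3, depth 1), root (id 4, depth 1), music (id 6, depth 1).
Iteration 2: rows with parent_id in {3,4,6} -> var (id 7, depth 2).
Iteration 3: no rows with parent_id in {7}; recursion stops.
Total rows emitted: 5.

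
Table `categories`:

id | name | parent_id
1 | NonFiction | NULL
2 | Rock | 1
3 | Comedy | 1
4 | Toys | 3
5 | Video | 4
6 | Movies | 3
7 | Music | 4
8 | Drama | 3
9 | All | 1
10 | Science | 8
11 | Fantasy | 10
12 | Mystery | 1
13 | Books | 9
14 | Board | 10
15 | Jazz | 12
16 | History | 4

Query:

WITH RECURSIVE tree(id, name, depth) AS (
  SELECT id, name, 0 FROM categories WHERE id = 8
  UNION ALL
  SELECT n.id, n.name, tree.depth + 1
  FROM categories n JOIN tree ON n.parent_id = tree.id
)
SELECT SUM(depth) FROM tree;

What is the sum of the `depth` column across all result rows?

Base: id=8 (Drama) at depth 0.
Iteration 1: rows with parent_id in {8} -> Science (id 10, depth 1).
Iteration 2: rows with parent_id in {10} -> Fantasy (id 11, depth 2), Board (id 14, depth 2).
Iteration 3: no rows with parent_id in {11,14}; recursion stops.
SUM(depth) = 0 + 1 + 2 + 2 = 5.

5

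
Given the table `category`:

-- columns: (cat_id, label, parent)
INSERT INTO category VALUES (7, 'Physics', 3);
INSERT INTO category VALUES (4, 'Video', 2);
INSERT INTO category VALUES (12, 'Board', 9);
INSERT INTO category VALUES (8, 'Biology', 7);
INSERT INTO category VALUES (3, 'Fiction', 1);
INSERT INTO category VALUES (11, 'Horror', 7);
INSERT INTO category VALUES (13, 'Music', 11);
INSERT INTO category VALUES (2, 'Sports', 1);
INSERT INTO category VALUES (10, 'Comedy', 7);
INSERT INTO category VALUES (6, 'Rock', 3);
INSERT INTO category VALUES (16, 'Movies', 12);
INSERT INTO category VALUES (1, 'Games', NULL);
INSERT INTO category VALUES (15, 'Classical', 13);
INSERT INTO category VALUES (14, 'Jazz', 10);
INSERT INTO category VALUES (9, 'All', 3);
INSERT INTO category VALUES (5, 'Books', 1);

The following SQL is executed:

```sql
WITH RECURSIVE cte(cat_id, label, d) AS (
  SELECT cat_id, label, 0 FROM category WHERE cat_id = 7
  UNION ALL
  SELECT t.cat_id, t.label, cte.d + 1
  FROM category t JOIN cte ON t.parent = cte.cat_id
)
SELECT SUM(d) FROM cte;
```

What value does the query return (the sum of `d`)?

10

Base: cat_id=7 (Physics) at d 0.
Iteration 1: rows with parent in {7} -> Biology (id 8, d 1), Comedy (id 10, d 1), Horror (id 11, d 1).
Iteration 2: rows with parent in {8,10,11} -> Music (id 13, d 2), Jazz (id 14, d 2).
Iteration 3: rows with parent in {13,14} -> Classical (id 15, d 3).
Iteration 4: no rows with parent in {15}; recursion stops.
SUM(d) = 0 + 1 + 1 + 1 + 2 + 2 + 3 = 10.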